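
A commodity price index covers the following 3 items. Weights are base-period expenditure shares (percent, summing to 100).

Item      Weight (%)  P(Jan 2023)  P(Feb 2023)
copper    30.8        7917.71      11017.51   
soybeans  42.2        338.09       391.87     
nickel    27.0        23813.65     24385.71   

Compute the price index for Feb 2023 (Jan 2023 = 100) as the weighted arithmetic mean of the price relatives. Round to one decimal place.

copper: 30.8 × (11017.51/7917.71) = 30.8 × 1.391502 = 42.8583
soybeans: 42.2 × (391.87/338.09) = 42.2 × 1.159070 = 48.9128
nickel: 27.0 × (24385.71/23813.65) = 27.0 × 1.024022 = 27.6486
Index = Σ wᵢ·(p₁ᵢ/p₀ᵢ) = 42.8583 + 48.9128 + 27.6486 = 119.4196

119.4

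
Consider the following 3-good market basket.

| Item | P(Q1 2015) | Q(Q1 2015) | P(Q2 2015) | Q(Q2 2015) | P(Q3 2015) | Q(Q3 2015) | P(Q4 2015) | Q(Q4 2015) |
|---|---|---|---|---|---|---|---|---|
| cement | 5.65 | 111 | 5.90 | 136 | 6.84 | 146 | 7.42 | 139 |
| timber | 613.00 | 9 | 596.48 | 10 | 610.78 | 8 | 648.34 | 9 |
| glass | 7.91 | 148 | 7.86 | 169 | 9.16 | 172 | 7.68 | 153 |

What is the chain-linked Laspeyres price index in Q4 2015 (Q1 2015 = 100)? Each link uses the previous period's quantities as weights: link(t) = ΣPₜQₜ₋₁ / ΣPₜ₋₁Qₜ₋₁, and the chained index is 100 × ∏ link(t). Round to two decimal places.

Link Q1 2015→Q2 2015:
ΣP(Q2 2015)Q(Q1 2015) = 5.90×111 + 596.48×9 + 7.86×148 = 654.9 + 5368.32 + 1163.28 = 7186.5
ΣP(Q1 2015)Q(Q1 2015) = 5.65×111 + 613.00×9 + 7.91×148 = 627.15 + 5517 + 1170.68 = 7314.83
link = 7186.5/7314.83 = 0.982456
Link Q2 2015→Q3 2015:
ΣP(Q3 2015)Q(Q2 2015) = 6.84×136 + 610.78×10 + 9.16×169 = 930.24 + 6107.8 + 1548.04 = 8586.08
ΣP(Q2 2015)Q(Q2 2015) = 5.90×136 + 596.48×10 + 7.86×169 = 802.4 + 5964.8 + 1328.34 = 8095.54
link = 8586.08/8095.54 = 1.060594
Link Q3 2015→Q4 2015:
ΣP(Q4 2015)Q(Q3 2015) = 7.42×146 + 648.34×8 + 7.68×172 = 1083.32 + 5186.72 + 1320.96 = 7591
ΣP(Q3 2015)Q(Q3 2015) = 6.84×146 + 610.78×8 + 9.16×172 = 998.64 + 4886.24 + 1575.52 = 7460.4
link = 7591/7460.4 = 1.017506
Chained index = 100 × 0.982456 × 1.060594 × 1.017506 = 106.0228

106.02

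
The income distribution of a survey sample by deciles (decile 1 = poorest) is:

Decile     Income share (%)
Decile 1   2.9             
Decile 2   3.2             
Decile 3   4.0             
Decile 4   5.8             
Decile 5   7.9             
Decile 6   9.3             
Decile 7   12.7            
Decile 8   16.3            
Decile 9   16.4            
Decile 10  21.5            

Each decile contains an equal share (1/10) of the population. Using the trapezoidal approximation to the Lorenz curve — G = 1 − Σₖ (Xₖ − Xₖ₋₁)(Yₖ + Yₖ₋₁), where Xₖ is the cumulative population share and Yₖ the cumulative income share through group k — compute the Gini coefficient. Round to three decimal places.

0.343

Cumulative income shares Yₖ: 0.0290, 0.0610, 0.1010, 0.1590, 0.2380, 0.3310, 0.4580, 0.6210, 0.7850, 1.0000
Σ (Xₖ−Xₖ₋₁)(Yₖ+Yₖ₋₁) = (1/10)(0.0290+0.0000) + (1/10)(0.0610+0.0290) + (1/10)(0.1010+0.0610) + (1/10)(0.1590+0.1010) + (1/10)(0.2380+0.1590) + (1/10)(0.3310+0.2380) + (1/10)(0.4580+0.3310) + (1/10)(0.6210+0.4580) + (1/10)(0.7850+0.6210) + (1/10)(1.0000+0.7850)
  = 0.0029 + 0.0090 + 0.0162 + 0.0260 + 0.0397 + 0.0569 + 0.0789 + 0.1079 + 0.1406 + 0.1785 = 0.6566
G = 1 − 0.6566 = 0.3434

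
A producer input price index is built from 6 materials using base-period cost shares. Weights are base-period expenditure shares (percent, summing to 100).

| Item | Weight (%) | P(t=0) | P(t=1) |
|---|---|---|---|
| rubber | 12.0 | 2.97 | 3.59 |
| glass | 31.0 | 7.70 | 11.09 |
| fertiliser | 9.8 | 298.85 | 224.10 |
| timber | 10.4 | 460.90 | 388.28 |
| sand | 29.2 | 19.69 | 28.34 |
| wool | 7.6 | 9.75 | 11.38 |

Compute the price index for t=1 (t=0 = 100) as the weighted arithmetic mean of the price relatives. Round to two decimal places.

rubber: 12.0 × (3.59/2.97) = 12.0 × 1.208754 = 14.5051
glass: 31.0 × (11.09/7.70) = 31.0 × 1.440260 = 44.6481
fertiliser: 9.8 × (224.10/298.85) = 9.8 × 0.749875 = 7.3488
timber: 10.4 × (388.28/460.90) = 10.4 × 0.842439 = 8.7614
sand: 29.2 × (28.34/19.69) = 29.2 × 1.439309 = 42.0278
wool: 7.6 × (11.38/9.75) = 7.6 × 1.167179 = 8.8706
Index = Σ wᵢ·(p₁ᵢ/p₀ᵢ) = 14.5051 + 44.6481 + 7.3488 + 8.7614 + 42.0278 + 8.8706 = 126.1616

126.16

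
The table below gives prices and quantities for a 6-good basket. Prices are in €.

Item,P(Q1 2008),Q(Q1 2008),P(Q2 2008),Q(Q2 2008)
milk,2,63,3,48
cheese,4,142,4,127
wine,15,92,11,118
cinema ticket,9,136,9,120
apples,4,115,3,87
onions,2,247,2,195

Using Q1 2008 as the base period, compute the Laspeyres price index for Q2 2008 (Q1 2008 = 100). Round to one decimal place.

Laspeyres price index uses base-period quantities as weights.
ΣP(Q2 2008)·Q(Q1 2008) = 3×63 + 4×142 + 11×92 + 9×136 + 3×115 + 2×247 = 189 + 568 + 1012 + 1224 + 345 + 494 = 3832
ΣP(Q1 2008)·Q(Q1 2008) = 2×63 + 4×142 + 15×92 + 9×136 + 4×115 + 2×247 = 126 + 568 + 1380 + 1224 + 460 + 494 = 4252
Index = 3832 / 4252 × 100 = 90.1223

90.1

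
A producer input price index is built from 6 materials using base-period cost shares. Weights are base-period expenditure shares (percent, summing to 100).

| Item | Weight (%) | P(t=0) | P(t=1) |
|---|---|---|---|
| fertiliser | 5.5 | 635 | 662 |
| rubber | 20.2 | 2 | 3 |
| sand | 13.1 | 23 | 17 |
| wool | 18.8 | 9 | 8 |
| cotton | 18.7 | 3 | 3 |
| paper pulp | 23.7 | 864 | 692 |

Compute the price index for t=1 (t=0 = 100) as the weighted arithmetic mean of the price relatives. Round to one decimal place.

fertiliser: 5.5 × (662/635) = 5.5 × 1.042520 = 5.7339
rubber: 20.2 × (3/2) = 20.2 × 1.500000 = 30.3000
sand: 13.1 × (17/23) = 13.1 × 0.739130 = 9.6826
wool: 18.8 × (8/9) = 18.8 × 0.888889 = 16.7111
cotton: 18.7 × (3/3) = 18.7 × 1.000000 = 18.7000
paper pulp: 23.7 × (692/864) = 23.7 × 0.800926 = 18.9819
Index = Σ wᵢ·(p₁ᵢ/p₀ᵢ) = 5.7339 + 30.3000 + 9.6826 + 16.7111 + 18.7000 + 18.9819 = 100.1095

100.1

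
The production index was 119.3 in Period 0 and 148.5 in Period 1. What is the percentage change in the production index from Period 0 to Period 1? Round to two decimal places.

24.48%

Change = (148.5 − 119.3) / 119.3 × 100
       = 29.2 / 119.3 × 100 = 24.4761%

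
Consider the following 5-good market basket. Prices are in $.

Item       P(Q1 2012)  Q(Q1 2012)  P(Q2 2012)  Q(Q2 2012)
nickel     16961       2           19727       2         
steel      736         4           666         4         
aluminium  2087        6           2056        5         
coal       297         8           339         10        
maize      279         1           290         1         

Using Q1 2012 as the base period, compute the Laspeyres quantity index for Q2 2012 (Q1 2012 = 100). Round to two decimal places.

97.13

Laspeyres quantity index uses base-period prices as weights.
ΣP(Q1 2012)·Q(Q2 2012) = 16961×2 + 736×4 + 2087×5 + 297×10 + 279×1 = 33922 + 2944 + 10435 + 2970 + 279 = 50550
ΣP(Q1 2012)·Q(Q1 2012) = 16961×2 + 736×4 + 2087×6 + 297×8 + 279×1 = 33922 + 2944 + 12522 + 2376 + 279 = 52043
Index = 50550 / 52043 × 100 = 97.1312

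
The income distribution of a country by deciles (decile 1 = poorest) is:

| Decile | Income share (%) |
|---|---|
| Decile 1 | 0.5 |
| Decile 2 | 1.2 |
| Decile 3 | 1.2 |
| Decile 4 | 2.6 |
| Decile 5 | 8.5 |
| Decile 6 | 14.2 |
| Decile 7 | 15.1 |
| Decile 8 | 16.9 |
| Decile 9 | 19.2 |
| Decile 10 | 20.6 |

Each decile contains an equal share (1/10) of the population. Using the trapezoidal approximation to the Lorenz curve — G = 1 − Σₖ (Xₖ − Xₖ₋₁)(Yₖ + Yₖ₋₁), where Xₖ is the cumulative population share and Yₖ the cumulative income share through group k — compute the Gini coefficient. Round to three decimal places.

0.429

Cumulative income shares Yₖ: 0.0050, 0.0170, 0.0290, 0.0550, 0.1400, 0.2820, 0.4330, 0.6020, 0.7940, 1.0000
Σ (Xₖ−Xₖ₋₁)(Yₖ+Yₖ₋₁) = (1/10)(0.0050+0.0000) + (1/10)(0.0170+0.0050) + (1/10)(0.0290+0.0170) + (1/10)(0.0550+0.0290) + (1/10)(0.1400+0.0550) + (1/10)(0.2820+0.1400) + (1/10)(0.4330+0.2820) + (1/10)(0.6020+0.4330) + (1/10)(0.7940+0.6020) + (1/10)(1.0000+0.7940)
  = 0.0005 + 0.0022 + 0.0046 + 0.0084 + 0.0195 + 0.0422 + 0.0715 + 0.1035 + 0.1396 + 0.1794 = 0.5714
G = 1 − 0.5714 = 0.4286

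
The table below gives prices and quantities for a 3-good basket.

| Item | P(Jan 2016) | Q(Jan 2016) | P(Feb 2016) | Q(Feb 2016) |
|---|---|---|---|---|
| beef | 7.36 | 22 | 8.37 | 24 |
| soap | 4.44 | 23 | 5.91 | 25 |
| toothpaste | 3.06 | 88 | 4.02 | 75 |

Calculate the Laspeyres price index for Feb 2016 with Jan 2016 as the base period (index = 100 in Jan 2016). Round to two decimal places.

126.35

Laspeyres price index uses base-period quantities as weights.
ΣP(Feb 2016)·Q(Jan 2016) = 8.37×22 + 5.91×23 + 4.02×88 = 184.14 + 135.93 + 353.76 = 673.83
ΣP(Jan 2016)·Q(Jan 2016) = 7.36×22 + 4.44×23 + 3.06×88 = 161.92 + 102.12 + 269.28 = 533.32
Index = 673.83 / 533.32 × 100 = 126.3463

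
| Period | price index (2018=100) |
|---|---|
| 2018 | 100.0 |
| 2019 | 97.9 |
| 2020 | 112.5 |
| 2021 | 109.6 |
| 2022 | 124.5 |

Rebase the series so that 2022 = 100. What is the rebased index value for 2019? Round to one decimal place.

Rebased(2019) = 97.9 / 124.5 × 100 = 78.6345

78.6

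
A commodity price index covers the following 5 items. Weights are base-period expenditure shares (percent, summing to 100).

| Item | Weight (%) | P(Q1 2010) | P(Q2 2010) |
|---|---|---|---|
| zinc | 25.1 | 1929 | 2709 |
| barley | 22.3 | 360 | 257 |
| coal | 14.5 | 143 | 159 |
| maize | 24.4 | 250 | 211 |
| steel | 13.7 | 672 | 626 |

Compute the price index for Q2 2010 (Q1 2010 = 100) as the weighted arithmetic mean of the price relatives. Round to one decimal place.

100.6

zinc: 25.1 × (2709/1929) = 25.1 × 1.404355 = 35.2493
barley: 22.3 × (257/360) = 22.3 × 0.713889 = 15.9197
coal: 14.5 × (159/143) = 14.5 × 1.111888 = 16.1224
maize: 24.4 × (211/250) = 24.4 × 0.844000 = 20.5936
steel: 13.7 × (626/672) = 13.7 × 0.931548 = 12.7622
Index = Σ wᵢ·(p₁ᵢ/p₀ᵢ) = 35.2493 + 15.9197 + 16.1224 + 20.5936 + 12.7622 = 100.6472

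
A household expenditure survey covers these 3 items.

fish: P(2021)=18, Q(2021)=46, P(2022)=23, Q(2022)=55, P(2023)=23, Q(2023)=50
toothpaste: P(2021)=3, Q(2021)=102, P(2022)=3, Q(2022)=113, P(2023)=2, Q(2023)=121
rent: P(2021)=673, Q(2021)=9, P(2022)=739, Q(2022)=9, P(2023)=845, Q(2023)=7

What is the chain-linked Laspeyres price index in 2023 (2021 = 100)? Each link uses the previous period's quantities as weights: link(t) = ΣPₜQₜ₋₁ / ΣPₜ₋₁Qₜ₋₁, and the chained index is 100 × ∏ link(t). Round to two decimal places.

Link 2021→2022:
ΣP(2022)Q(2021) = 23×46 + 3×102 + 739×9 = 1058 + 306 + 6651 = 8015
ΣP(2021)Q(2021) = 18×46 + 3×102 + 673×9 = 828 + 306 + 6057 = 7191
link = 8015/7191 = 1.114588
Link 2022→2023:
ΣP(2023)Q(2022) = 23×55 + 2×113 + 845×9 = 1265 + 226 + 7605 = 9096
ΣP(2022)Q(2022) = 23×55 + 3×113 + 739×9 = 1265 + 339 + 6651 = 8255
link = 9096/8255 = 1.101878
Chained index = 100 × 1.114588 × 1.101878 = 122.8139

122.81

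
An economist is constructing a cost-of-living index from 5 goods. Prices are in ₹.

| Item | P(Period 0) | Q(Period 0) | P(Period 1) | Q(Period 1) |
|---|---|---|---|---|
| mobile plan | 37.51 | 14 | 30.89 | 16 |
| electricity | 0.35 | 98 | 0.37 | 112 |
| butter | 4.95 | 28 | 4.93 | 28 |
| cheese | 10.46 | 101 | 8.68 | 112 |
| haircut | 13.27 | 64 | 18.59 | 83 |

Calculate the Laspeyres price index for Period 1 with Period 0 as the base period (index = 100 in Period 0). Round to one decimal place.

102.7

Laspeyres price index uses base-period quantities as weights.
ΣP(Period 1)·Q(Period 0) = 30.89×14 + 0.37×98 + 4.93×28 + 8.68×101 + 18.59×64 = 432.46 + 36.26 + 138.04 + 876.68 + 1189.76 = 2673.2
ΣP(Period 0)·Q(Period 0) = 37.51×14 + 0.35×98 + 4.95×28 + 10.46×101 + 13.27×64 = 525.14 + 34.3 + 138.6 + 1056.46 + 849.28 = 2603.78
Index = 2673.2 / 2603.78 × 100 = 102.6661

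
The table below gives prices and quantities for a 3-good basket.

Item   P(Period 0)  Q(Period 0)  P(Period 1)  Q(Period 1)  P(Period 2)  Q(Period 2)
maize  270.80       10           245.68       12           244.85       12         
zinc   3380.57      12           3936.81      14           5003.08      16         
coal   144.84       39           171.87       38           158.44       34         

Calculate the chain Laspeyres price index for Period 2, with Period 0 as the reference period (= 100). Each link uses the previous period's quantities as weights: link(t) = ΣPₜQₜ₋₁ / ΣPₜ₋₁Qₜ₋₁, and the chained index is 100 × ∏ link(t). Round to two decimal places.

141.00

Link Period 0→Period 1:
ΣP(Period 1)Q(Period 0) = 245.68×10 + 3936.81×12 + 171.87×39 = 2456.8 + 47241.72 + 6702.93 = 56401.45
ΣP(Period 0)Q(Period 0) = 270.80×10 + 3380.57×12 + 144.84×39 = 2708 + 40566.84 + 5648.76 = 48923.6
link = 56401.45/48923.6 = 1.152848
Link Period 1→Period 2:
ΣP(Period 2)Q(Period 1) = 244.85×12 + 5003.08×14 + 158.44×38 = 2938.2 + 70043.12 + 6020.72 = 79002.04
ΣP(Period 1)Q(Period 1) = 245.68×12 + 3936.81×14 + 171.87×38 = 2948.16 + 55115.34 + 6531.06 = 64594.56
link = 79002.04/64594.56 = 1.223045
Chained index = 100 × 1.152848 × 1.223045 = 140.9984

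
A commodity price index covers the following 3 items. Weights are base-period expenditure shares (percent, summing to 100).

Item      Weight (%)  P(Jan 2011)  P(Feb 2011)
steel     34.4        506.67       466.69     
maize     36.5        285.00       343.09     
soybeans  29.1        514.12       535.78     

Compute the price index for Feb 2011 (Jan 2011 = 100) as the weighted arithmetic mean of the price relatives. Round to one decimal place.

steel: 34.4 × (466.69/506.67) = 34.4 × 0.921093 = 31.6856
maize: 36.5 × (343.09/285.00) = 36.5 × 1.203825 = 43.9396
soybeans: 29.1 × (535.78/514.12) = 29.1 × 1.042130 = 30.3260
Index = Σ wᵢ·(p₁ᵢ/p₀ᵢ) = 31.6856 + 43.9396 + 30.3260 = 105.9512

106.0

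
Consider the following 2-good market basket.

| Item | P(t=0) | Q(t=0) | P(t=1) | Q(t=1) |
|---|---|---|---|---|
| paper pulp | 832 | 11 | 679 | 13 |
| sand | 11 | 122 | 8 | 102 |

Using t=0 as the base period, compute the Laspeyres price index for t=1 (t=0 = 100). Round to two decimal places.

80.47

Laspeyres price index uses base-period quantities as weights.
ΣP(t=1)·Q(t=0) = 679×11 + 8×122 = 7469 + 976 = 8445
ΣP(t=0)·Q(t=0) = 832×11 + 11×122 = 9152 + 1342 = 10494
Index = 8445 / 10494 × 100 = 80.4746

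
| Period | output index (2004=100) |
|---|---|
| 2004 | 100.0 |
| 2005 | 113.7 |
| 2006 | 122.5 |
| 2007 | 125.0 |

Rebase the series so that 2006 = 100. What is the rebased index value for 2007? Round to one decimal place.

Rebased(2007) = 125.0 / 122.5 × 100 = 102.0408

102.0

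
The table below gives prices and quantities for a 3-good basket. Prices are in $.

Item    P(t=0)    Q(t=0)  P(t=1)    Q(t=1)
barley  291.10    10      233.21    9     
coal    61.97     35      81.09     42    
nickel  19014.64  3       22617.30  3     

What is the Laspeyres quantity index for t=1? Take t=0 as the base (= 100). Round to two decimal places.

Laspeyres quantity index uses base-period prices as weights.
ΣP(t=0)·Q(t=1) = 291.10×9 + 61.97×42 + 19014.64×3 = 2619.9 + 2602.74 + 57043.92 = 62266.56
ΣP(t=0)·Q(t=0) = 291.10×10 + 61.97×35 + 19014.64×3 = 2911 + 2168.95 + 57043.92 = 62123.87
Index = 62266.56 / 62123.87 × 100 = 100.2297

100.23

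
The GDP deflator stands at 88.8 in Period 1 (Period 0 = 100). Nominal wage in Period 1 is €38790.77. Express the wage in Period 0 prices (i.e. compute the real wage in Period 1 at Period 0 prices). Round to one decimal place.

Real = Nominal ÷ (Index/100) = 38790.77 ÷ (88.8/100)
     = 38790.77 ÷ 0.888 = 43683.2995

43683.3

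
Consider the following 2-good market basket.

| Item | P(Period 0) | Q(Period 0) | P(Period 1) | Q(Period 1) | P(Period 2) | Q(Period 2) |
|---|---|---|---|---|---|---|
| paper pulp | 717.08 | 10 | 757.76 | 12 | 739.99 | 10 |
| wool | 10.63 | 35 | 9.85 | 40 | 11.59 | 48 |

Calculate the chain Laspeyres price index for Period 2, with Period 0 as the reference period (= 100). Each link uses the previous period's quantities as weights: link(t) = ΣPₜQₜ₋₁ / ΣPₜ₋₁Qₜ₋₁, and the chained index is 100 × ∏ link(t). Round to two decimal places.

Link Period 0→Period 1:
ΣP(Period 1)Q(Period 0) = 757.76×10 + 9.85×35 = 7577.6 + 344.75 = 7922.35
ΣP(Period 0)Q(Period 0) = 717.08×10 + 10.63×35 = 7170.8 + 372.05 = 7542.85
link = 7922.35/7542.85 = 1.050313
Link Period 1→Period 2:
ΣP(Period 2)Q(Period 1) = 739.99×12 + 11.59×40 = 8879.88 + 463.6 = 9343.48
ΣP(Period 1)Q(Period 1) = 757.76×12 + 9.85×40 = 9093.12 + 394 = 9487.12
link = 9343.48/9487.12 = 0.984859
Chained index = 100 × 1.050313 × 0.984859 = 103.4410

103.44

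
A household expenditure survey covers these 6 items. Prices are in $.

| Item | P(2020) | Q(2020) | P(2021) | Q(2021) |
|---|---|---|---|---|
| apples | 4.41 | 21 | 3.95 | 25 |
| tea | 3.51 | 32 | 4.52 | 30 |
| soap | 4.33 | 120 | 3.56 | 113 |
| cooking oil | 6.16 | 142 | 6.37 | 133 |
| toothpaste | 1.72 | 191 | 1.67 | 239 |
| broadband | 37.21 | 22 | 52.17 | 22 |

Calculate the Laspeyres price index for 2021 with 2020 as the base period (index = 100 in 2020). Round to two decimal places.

110.18

Laspeyres price index uses base-period quantities as weights.
ΣP(2021)·Q(2020) = 3.95×21 + 4.52×32 + 3.56×120 + 6.37×142 + 1.67×191 + 52.17×22 = 82.95 + 144.64 + 427.2 + 904.54 + 318.97 + 1147.74 = 3026.04
ΣP(2020)·Q(2020) = 4.41×21 + 3.51×32 + 4.33×120 + 6.16×142 + 1.72×191 + 37.21×22 = 92.61 + 112.32 + 519.6 + 874.72 + 328.52 + 818.62 = 2746.39
Index = 3026.04 / 2746.39 × 100 = 110.1825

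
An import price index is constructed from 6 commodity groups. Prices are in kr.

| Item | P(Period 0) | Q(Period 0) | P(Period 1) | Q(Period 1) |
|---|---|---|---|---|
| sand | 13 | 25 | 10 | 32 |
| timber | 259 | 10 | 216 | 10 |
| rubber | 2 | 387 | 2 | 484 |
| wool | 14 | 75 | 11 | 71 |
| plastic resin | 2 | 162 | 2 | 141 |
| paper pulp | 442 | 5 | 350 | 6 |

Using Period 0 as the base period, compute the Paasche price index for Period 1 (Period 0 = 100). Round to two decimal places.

Paasche price index uses current-period quantities as weights.
ΣP(Period 1)·Q(Period 1) = 10×32 + 216×10 + 2×484 + 11×71 + 2×141 + 350×6 = 320 + 2160 + 968 + 781 + 282 + 2100 = 6611
ΣP(Period 0)·Q(Period 1) = 13×32 + 259×10 + 2×484 + 14×71 + 2×141 + 442×6 = 416 + 2590 + 968 + 994 + 282 + 2652 = 7902
Index = 6611 / 7902 × 100 = 83.6624

83.66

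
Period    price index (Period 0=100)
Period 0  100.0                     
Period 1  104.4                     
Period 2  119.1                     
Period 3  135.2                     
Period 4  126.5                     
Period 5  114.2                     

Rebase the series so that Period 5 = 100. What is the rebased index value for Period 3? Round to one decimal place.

118.4

Rebased(Period 3) = 135.2 / 114.2 × 100 = 118.3888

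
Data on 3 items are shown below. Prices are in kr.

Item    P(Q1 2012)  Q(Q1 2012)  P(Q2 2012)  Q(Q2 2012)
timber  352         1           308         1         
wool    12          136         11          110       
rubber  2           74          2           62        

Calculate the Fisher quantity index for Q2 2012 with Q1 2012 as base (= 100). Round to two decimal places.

84.18

Laspeyres component (base-period weights):
ΣP(Q1 2012)Q(Q2 2012) = 352×1 + 12×110 + 2×62 = 352 + 1320 + 124 = 1796
ΣP(Q1 2012)Q(Q1 2012) = 352×1 + 12×136 + 2×74 = 352 + 1632 + 148 = 2132
L = 1796 / 2132 × 100 = 84.2402
Paasche component (current-period weights):
ΣP(Q2 2012)Q(Q2 2012) = 308×1 + 11×110 + 2×62 = 308 + 1210 + 124 = 1642
ΣP(Q2 2012)Q(Q1 2012) = 308×1 + 11×136 + 2×74 = 308 + 1496 + 148 = 1952
P = 1642 / 1952 × 100 = 84.1189
Fisher = √(L × P) = √(84.2402 × 84.1189) = 84.1795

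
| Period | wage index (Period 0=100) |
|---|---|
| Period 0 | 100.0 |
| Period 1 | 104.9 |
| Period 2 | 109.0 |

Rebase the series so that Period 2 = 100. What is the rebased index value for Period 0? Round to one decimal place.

91.7

Rebased(Period 0) = 100.0 / 109.0 × 100 = 91.7431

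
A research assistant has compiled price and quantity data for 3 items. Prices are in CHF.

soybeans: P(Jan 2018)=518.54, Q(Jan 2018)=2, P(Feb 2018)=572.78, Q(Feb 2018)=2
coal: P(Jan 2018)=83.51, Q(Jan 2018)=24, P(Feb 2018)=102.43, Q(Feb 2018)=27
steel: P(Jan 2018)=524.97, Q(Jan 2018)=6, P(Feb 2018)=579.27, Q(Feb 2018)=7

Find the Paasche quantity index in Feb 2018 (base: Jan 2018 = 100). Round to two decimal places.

112.52

Paasche quantity index uses current-period prices as weights.
ΣP(Feb 2018)·Q(Feb 2018) = 572.78×2 + 102.43×27 + 579.27×7 = 1145.56 + 2765.61 + 4054.89 = 7966.06
ΣP(Feb 2018)·Q(Jan 2018) = 572.78×2 + 102.43×24 + 579.27×6 = 1145.56 + 2458.32 + 3475.62 = 7079.5
Index = 7966.06 / 7079.5 × 100 = 112.5229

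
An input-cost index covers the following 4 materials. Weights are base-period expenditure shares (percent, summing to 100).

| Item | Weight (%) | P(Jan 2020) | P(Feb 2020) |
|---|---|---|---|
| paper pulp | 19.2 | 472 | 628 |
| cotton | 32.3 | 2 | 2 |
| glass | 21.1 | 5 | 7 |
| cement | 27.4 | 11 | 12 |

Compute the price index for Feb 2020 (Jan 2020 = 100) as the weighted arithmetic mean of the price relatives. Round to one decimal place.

paper pulp: 19.2 × (628/472) = 19.2 × 1.330508 = 25.5458
cotton: 32.3 × (2/2) = 32.3 × 1.000000 = 32.3000
glass: 21.1 × (7/5) = 21.1 × 1.400000 = 29.5400
cement: 27.4 × (12/11) = 27.4 × 1.090909 = 29.8909
Index = Σ wᵢ·(p₁ᵢ/p₀ᵢ) = 25.5458 + 32.3000 + 29.5400 + 29.8909 = 117.2767

117.3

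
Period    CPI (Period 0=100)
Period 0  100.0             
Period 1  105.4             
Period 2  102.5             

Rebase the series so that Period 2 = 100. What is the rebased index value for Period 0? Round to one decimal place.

97.6

Rebased(Period 0) = 100.0 / 102.5 × 100 = 97.5610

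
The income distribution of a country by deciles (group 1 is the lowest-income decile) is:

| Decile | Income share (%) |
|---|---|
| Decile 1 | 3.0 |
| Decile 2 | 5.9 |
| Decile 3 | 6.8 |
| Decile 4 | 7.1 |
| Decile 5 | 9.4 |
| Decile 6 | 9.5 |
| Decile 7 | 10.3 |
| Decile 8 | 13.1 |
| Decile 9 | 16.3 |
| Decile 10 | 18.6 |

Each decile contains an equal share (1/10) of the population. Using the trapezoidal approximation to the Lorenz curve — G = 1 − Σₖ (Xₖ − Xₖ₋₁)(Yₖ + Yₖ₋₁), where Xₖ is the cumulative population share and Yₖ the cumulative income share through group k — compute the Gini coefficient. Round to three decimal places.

0.254

Cumulative income shares Yₖ: 0.0300, 0.0890, 0.1570, 0.2280, 0.3220, 0.4170, 0.5200, 0.6510, 0.8140, 1.0000
Σ (Xₖ−Xₖ₋₁)(Yₖ+Yₖ₋₁) = (1/10)(0.0300+0.0000) + (1/10)(0.0890+0.0300) + (1/10)(0.1570+0.0890) + (1/10)(0.2280+0.1570) + (1/10)(0.3220+0.2280) + (1/10)(0.4170+0.3220) + (1/10)(0.5200+0.4170) + (1/10)(0.6510+0.5200) + (1/10)(0.8140+0.6510) + (1/10)(1.0000+0.8140)
  = 0.0030 + 0.0119 + 0.0246 + 0.0385 + 0.0550 + 0.0739 + 0.0937 + 0.1171 + 0.1465 + 0.1814 = 0.7456
G = 1 − 0.7456 = 0.2544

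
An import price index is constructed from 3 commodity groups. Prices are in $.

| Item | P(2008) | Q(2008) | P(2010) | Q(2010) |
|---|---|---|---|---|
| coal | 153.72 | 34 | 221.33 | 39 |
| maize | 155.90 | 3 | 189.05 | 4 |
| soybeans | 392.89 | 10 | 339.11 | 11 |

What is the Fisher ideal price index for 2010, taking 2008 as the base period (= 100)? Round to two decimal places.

Laspeyres component (base-period weights):
ΣP(2010)Q(2008) = 221.33×34 + 189.05×3 + 339.11×10 = 7525.22 + 567.15 + 3391.1 = 11483.47
ΣP(2008)Q(2008) = 153.72×34 + 155.90×3 + 392.89×10 = 5226.48 + 467.7 + 3928.9 = 9623.08
L = 11483.47 / 9623.08 × 100 = 119.3326
Paasche component (current-period weights):
ΣP(2010)Q(2010) = 221.33×39 + 189.05×4 + 339.11×11 = 8631.87 + 756.2 + 3730.21 = 13118.28
ΣP(2008)Q(2010) = 153.72×39 + 155.90×4 + 392.89×11 = 5995.08 + 623.6 + 4321.79 = 10940.47
P = 13118.28 / 10940.47 × 100 = 119.9060
Fisher = √(L × P) = √(119.3326 × 119.9060) = 119.6189

119.62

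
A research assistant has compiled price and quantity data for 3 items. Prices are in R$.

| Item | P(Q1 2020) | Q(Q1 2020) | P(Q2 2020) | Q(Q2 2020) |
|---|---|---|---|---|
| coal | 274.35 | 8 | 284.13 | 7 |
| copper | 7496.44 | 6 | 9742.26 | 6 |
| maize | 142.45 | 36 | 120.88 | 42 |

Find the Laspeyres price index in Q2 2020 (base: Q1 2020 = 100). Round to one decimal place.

Laspeyres price index uses base-period quantities as weights.
ΣP(Q2 2020)·Q(Q1 2020) = 284.13×8 + 9742.26×6 + 120.88×36 = 2273.04 + 58453.56 + 4351.68 = 65078.28
ΣP(Q1 2020)·Q(Q1 2020) = 274.35×8 + 7496.44×6 + 142.45×36 = 2194.8 + 44978.64 + 5128.2 = 52301.64
Index = 65078.28 / 52301.64 × 100 = 124.4288

124.4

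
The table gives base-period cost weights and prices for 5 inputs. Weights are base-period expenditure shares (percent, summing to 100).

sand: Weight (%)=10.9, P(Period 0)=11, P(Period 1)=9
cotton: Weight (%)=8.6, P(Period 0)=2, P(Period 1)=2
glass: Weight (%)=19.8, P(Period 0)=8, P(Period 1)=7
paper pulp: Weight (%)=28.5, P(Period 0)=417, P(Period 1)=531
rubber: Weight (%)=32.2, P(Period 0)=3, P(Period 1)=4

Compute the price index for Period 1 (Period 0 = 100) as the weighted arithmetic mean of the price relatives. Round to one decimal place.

sand: 10.9 × (9/11) = 10.9 × 0.818182 = 8.9182
cotton: 8.6 × (2/2) = 8.6 × 1.000000 = 8.6000
glass: 19.8 × (7/8) = 19.8 × 0.875000 = 17.3250
paper pulp: 28.5 × (531/417) = 28.5 × 1.273381 = 36.2914
rubber: 32.2 × (4/3) = 32.2 × 1.333333 = 42.9333
Index = Σ wᵢ·(p₁ᵢ/p₀ᵢ) = 8.9182 + 8.6000 + 17.3250 + 36.2914 + 42.9333 = 114.0679

114.1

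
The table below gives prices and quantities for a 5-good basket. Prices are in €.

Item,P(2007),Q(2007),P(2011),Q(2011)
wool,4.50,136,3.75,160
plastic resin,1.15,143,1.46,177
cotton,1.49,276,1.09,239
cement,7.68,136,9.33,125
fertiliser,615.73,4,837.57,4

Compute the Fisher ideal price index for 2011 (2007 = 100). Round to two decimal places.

Laspeyres component (base-period weights):
ΣP(2011)Q(2007) = 3.75×136 + 1.46×143 + 1.09×276 + 9.33×136 + 837.57×4 = 510 + 208.78 + 300.84 + 1268.88 + 3350.28 = 5638.78
ΣP(2007)Q(2007) = 4.50×136 + 1.15×143 + 1.49×276 + 7.68×136 + 615.73×4 = 612 + 164.45 + 411.24 + 1044.48 + 2462.92 = 4695.09
L = 5638.78 / 4695.09 × 100 = 120.0995
Paasche component (current-period weights):
ΣP(2011)Q(2011) = 3.75×160 + 1.46×177 + 1.09×239 + 9.33×125 + 837.57×4 = 600 + 258.42 + 260.51 + 1166.25 + 3350.28 = 5635.46
ΣP(2007)Q(2011) = 4.50×160 + 1.15×177 + 1.49×239 + 7.68×125 + 615.73×4 = 720 + 203.55 + 356.11 + 960 + 2462.92 = 4702.58
P = 5635.46 / 4702.58 × 100 = 119.8376
Fisher = √(L × P) = √(120.0995 × 119.8376) = 119.9685

119.97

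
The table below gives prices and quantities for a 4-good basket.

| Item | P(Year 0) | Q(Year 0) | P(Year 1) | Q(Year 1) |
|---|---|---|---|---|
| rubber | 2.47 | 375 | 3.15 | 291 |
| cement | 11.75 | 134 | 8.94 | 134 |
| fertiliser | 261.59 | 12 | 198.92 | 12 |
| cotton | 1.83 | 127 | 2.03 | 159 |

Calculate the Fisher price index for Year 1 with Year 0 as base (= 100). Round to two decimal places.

Laspeyres component (base-period weights):
ΣP(Year 1)Q(Year 0) = 3.15×375 + 8.94×134 + 198.92×12 + 2.03×127 = 1181.25 + 1197.96 + 2387.04 + 257.81 = 5024.06
ΣP(Year 0)Q(Year 0) = 2.47×375 + 11.75×134 + 261.59×12 + 1.83×127 = 926.25 + 1574.5 + 3139.08 + 232.41 = 5872.24
L = 5024.06 / 5872.24 × 100 = 85.5561
Paasche component (current-period weights):
ΣP(Year 1)Q(Year 1) = 3.15×291 + 8.94×134 + 198.92×12 + 2.03×159 = 916.65 + 1197.96 + 2387.04 + 322.77 = 4824.42
ΣP(Year 0)Q(Year 1) = 2.47×291 + 11.75×134 + 261.59×12 + 1.83×159 = 718.77 + 1574.5 + 3139.08 + 290.97 = 5723.32
P = 4824.42 / 5723.32 × 100 = 84.2941
Fisher = √(L × P) = √(85.5561 × 84.2941) = 84.9228

84.92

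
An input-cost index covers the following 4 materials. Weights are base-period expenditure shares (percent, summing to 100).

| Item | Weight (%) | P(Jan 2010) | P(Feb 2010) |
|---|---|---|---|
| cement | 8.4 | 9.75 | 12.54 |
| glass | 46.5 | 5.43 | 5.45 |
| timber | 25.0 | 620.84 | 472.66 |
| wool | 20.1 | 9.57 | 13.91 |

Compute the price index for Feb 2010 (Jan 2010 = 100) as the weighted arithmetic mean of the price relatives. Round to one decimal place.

105.7

cement: 8.4 × (12.54/9.75) = 8.4 × 1.286154 = 10.8037
glass: 46.5 × (5.45/5.43) = 46.5 × 1.003683 = 46.6713
timber: 25.0 × (472.66/620.84) = 25.0 × 0.761323 = 19.0331
wool: 20.1 × (13.91/9.57) = 20.1 × 1.453501 = 29.2154
Index = Σ wᵢ·(p₁ᵢ/p₀ᵢ) = 10.8037 + 46.6713 + 19.0331 + 29.2154 = 105.7234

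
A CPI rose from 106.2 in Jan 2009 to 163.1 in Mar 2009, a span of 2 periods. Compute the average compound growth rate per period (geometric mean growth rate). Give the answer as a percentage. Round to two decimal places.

Growth factor = (163.1/106.2)^(1/2) = (1.535782)^(1/2) = 1.239267
Growth rate = 1.239267 − 1 = 0.239267 = 23.9267%

23.93%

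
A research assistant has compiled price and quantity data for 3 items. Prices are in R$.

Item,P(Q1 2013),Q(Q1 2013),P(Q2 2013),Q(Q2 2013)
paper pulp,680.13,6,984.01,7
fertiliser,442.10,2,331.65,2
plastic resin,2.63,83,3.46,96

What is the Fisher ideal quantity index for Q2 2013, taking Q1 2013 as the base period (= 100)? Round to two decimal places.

114.39

Laspeyres component (base-period weights):
ΣP(Q1 2013)Q(Q2 2013) = 680.13×7 + 442.10×2 + 2.63×96 = 4760.91 + 884.2 + 252.48 = 5897.59
ΣP(Q1 2013)Q(Q1 2013) = 680.13×6 + 442.10×2 + 2.63×83 = 4080.78 + 884.2 + 218.29 = 5183.27
L = 5897.59 / 5183.27 × 100 = 113.7813
Paasche component (current-period weights):
ΣP(Q2 2013)Q(Q2 2013) = 984.01×7 + 331.65×2 + 3.46×96 = 6888.07 + 663.3 + 332.16 = 7883.53
ΣP(Q2 2013)Q(Q1 2013) = 984.01×6 + 331.65×2 + 3.46×83 = 5904.06 + 663.3 + 287.18 = 6854.54
P = 7883.53 / 6854.54 × 100 = 115.0118
Fisher = √(L × P) = √(113.7813 × 115.0118) = 114.3949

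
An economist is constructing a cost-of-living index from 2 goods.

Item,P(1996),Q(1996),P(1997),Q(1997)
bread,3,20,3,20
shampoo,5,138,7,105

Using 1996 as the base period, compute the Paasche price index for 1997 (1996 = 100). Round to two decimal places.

Paasche price index uses current-period quantities as weights.
ΣP(1997)·Q(1997) = 3×20 + 7×105 = 60 + 735 = 795
ΣP(1996)·Q(1997) = 3×20 + 5×105 = 60 + 525 = 585
Index = 795 / 585 × 100 = 135.8974

135.90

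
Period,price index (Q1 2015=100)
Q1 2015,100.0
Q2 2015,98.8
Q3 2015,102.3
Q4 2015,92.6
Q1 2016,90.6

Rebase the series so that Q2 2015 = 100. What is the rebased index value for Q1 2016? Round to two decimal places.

Rebased(Q1 2016) = 90.6 / 98.8 × 100 = 91.7004

91.70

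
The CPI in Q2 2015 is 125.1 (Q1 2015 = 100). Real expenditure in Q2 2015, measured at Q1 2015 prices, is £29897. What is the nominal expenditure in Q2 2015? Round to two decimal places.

Nominal = Real × (Index/100) = 29897 × (125.1/100)
        = 29897 × 1.251 = 37401.1470

37401.15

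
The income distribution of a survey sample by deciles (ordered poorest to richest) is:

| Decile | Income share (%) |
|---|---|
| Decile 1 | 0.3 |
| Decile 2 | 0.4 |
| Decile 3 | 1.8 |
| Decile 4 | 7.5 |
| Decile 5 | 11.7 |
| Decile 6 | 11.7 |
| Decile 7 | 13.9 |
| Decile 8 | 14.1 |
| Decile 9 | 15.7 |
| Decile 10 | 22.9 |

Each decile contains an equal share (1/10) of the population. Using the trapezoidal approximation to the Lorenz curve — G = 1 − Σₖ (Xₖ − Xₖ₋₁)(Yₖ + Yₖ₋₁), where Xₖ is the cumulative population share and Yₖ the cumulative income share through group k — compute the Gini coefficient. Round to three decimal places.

Cumulative income shares Yₖ: 0.0030, 0.0070, 0.0250, 0.1000, 0.2170, 0.3340, 0.4730, 0.6140, 0.7710, 1.0000
Σ (Xₖ−Xₖ₋₁)(Yₖ+Yₖ₋₁) = (1/10)(0.0030+0.0000) + (1/10)(0.0070+0.0030) + (1/10)(0.0250+0.0070) + (1/10)(0.1000+0.0250) + (1/10)(0.2170+0.1000) + (1/10)(0.3340+0.2170) + (1/10)(0.4730+0.3340) + (1/10)(0.6140+0.4730) + (1/10)(0.7710+0.6140) + (1/10)(1.0000+0.7710)
  = 0.0003 + 0.0010 + 0.0032 + 0.0125 + 0.0317 + 0.0551 + 0.0807 + 0.1087 + 0.1385 + 0.1771 = 0.6088
G = 1 − 0.6088 = 0.3912

0.391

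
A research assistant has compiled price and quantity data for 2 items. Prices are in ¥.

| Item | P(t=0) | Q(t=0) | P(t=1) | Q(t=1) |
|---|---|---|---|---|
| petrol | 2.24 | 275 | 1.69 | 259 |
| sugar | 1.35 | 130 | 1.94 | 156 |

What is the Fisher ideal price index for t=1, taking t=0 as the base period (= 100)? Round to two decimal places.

Laspeyres component (base-period weights):
ΣP(t=1)Q(t=0) = 1.69×275 + 1.94×130 = 464.75 + 252.2 = 716.95
ΣP(t=0)Q(t=0) = 2.24×275 + 1.35×130 = 616 + 175.5 = 791.5
L = 716.95 / 791.5 × 100 = 90.5812
Paasche component (current-period weights):
ΣP(t=1)Q(t=1) = 1.69×259 + 1.94×156 = 437.71 + 302.64 = 740.35
ΣP(t=0)Q(t=1) = 2.24×259 + 1.35×156 = 580.16 + 210.6 = 790.76
P = 740.35 / 790.76 × 100 = 93.6251
Fisher = √(L × P) = √(90.5812 × 93.6251) = 92.0906

92.09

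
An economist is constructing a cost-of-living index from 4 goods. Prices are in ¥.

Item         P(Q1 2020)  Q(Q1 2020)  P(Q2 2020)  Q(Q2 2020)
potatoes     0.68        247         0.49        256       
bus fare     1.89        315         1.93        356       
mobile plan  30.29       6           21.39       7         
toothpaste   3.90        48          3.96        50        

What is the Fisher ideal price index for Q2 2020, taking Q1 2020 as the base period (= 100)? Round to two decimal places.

Laspeyres component (base-period weights):
ΣP(Q2 2020)Q(Q1 2020) = 0.49×247 + 1.93×315 + 21.39×6 + 3.96×48 = 121.03 + 607.95 + 128.34 + 190.08 = 1047.4
ΣP(Q1 2020)Q(Q1 2020) = 0.68×247 + 1.89×315 + 30.29×6 + 3.90×48 = 167.96 + 595.35 + 181.74 + 187.2 = 1132.25
L = 1047.4 / 1132.25 × 100 = 92.5061
Paasche component (current-period weights):
ΣP(Q2 2020)Q(Q2 2020) = 0.49×256 + 1.93×356 + 21.39×7 + 3.96×50 = 125.44 + 687.08 + 149.73 + 198 = 1160.25
ΣP(Q1 2020)Q(Q2 2020) = 0.68×256 + 1.89×356 + 30.29×7 + 3.90×50 = 174.08 + 672.84 + 212.03 + 195 = 1253.95
P = 1160.25 / 1253.95 × 100 = 92.5276
Fisher = √(L × P) = √(92.5061 × 92.5276) = 92.5168

92.52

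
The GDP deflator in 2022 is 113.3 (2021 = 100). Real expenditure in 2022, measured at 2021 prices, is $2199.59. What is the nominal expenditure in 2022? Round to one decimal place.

2492.1

Nominal = Real × (Index/100) = 2199.59 × (113.3/100)
        = 2199.59 × 1.133 = 2492.1355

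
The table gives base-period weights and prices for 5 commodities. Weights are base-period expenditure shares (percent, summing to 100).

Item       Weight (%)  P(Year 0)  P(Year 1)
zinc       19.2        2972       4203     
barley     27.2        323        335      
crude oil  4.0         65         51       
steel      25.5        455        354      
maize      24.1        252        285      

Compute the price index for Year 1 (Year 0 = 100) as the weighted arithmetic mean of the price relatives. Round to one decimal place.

105.6

zinc: 19.2 × (4203/2972) = 19.2 × 1.414199 = 27.1526
barley: 27.2 × (335/323) = 27.2 × 1.037152 = 28.2105
crude oil: 4.0 × (51/65) = 4.0 × 0.784615 = 3.1385
steel: 25.5 × (354/455) = 25.5 × 0.778022 = 19.8396
maize: 24.1 × (285/252) = 24.1 × 1.130952 = 27.2560
Index = Σ wᵢ·(p₁ᵢ/p₀ᵢ) = 27.1526 + 28.2105 + 3.1385 + 19.8396 + 27.2560 = 105.5971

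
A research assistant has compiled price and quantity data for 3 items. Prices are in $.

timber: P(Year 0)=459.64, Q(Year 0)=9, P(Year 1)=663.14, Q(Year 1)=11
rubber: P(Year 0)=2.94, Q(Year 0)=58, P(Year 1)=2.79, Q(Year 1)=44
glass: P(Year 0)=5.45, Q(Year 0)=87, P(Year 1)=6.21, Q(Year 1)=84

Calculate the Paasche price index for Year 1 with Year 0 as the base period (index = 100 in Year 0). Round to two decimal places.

140.68

Paasche price index uses current-period quantities as weights.
ΣP(Year 1)·Q(Year 1) = 663.14×11 + 2.79×44 + 6.21×84 = 7294.54 + 122.76 + 521.64 = 7938.94
ΣP(Year 0)·Q(Year 1) = 459.64×11 + 2.94×44 + 5.45×84 = 5056.04 + 129.36 + 457.8 = 5643.2
Index = 7938.94 / 5643.2 × 100 = 140.6815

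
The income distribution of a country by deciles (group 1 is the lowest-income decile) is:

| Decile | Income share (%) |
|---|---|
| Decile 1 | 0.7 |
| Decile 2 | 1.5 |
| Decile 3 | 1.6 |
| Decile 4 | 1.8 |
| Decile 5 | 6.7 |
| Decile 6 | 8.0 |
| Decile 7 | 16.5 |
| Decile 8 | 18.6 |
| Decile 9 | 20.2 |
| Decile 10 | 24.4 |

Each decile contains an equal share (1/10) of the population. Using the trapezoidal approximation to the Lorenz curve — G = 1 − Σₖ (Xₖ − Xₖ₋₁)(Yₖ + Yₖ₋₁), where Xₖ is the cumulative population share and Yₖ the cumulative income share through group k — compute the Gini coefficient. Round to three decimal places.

0.475

Cumulative income shares Yₖ: 0.0070, 0.0220, 0.0380, 0.0560, 0.1230, 0.2030, 0.3680, 0.5540, 0.7560, 1.0000
Σ (Xₖ−Xₖ₋₁)(Yₖ+Yₖ₋₁) = (1/10)(0.0070+0.0000) + (1/10)(0.0220+0.0070) + (1/10)(0.0380+0.0220) + (1/10)(0.0560+0.0380) + (1/10)(0.1230+0.0560) + (1/10)(0.2030+0.1230) + (1/10)(0.3680+0.2030) + (1/10)(0.5540+0.3680) + (1/10)(0.7560+0.5540) + (1/10)(1.0000+0.7560)
  = 0.0007 + 0.0029 + 0.0060 + 0.0094 + 0.0179 + 0.0326 + 0.0571 + 0.0922 + 0.1310 + 0.1756 = 0.5254
G = 1 − 0.5254 = 0.4746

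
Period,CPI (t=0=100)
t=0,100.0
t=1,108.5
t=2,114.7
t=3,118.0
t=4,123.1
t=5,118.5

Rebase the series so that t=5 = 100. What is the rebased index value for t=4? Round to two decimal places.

Rebased(t=4) = 123.1 / 118.5 × 100 = 103.8819

103.88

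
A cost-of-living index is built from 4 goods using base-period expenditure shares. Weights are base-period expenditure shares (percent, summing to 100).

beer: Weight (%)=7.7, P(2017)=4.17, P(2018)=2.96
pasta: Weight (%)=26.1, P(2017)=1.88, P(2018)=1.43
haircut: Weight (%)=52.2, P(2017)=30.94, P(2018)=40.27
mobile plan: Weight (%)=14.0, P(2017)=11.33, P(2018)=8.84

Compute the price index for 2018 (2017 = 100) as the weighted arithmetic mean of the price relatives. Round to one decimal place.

beer: 7.7 × (2.96/4.17) = 7.7 × 0.709832 = 5.4657
pasta: 26.1 × (1.43/1.88) = 26.1 × 0.760638 = 19.8527
haircut: 52.2 × (40.27/30.94) = 52.2 × 1.301551 = 67.9410
mobile plan: 14.0 × (8.84/11.33) = 14.0 × 0.780229 = 10.9232
Index = Σ wᵢ·(p₁ᵢ/p₀ᵢ) = 5.4657 + 19.8527 + 67.9410 + 10.9232 = 104.1826

104.2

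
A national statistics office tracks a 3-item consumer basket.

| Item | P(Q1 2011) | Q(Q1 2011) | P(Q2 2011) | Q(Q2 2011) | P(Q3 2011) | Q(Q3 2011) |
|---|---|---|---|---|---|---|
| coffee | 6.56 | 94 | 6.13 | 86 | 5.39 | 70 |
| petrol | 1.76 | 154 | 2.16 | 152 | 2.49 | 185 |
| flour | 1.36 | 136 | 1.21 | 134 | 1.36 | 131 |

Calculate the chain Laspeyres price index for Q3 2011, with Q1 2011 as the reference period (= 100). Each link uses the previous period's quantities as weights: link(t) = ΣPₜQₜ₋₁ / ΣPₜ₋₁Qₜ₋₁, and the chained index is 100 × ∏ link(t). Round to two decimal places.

100.72

Link Q1 2011→Q2 2011:
ΣP(Q2 2011)Q(Q1 2011) = 6.13×94 + 2.16×154 + 1.21×136 = 576.22 + 332.64 + 164.56 = 1073.42
ΣP(Q1 2011)Q(Q1 2011) = 6.56×94 + 1.76×154 + 1.36×136 = 616.64 + 271.04 + 184.96 = 1072.64
link = 1073.42/1072.64 = 1.000727
Link Q2 2011→Q3 2011:
ΣP(Q3 2011)Q(Q2 2011) = 5.39×86 + 2.49×152 + 1.36×134 = 463.54 + 378.48 + 182.24 = 1024.26
ΣP(Q2 2011)Q(Q2 2011) = 6.13×86 + 2.16×152 + 1.21×134 = 527.18 + 328.32 + 162.14 = 1017.64
link = 1024.26/1017.64 = 1.006505
Chained index = 100 × 1.000727 × 1.006505 = 100.7237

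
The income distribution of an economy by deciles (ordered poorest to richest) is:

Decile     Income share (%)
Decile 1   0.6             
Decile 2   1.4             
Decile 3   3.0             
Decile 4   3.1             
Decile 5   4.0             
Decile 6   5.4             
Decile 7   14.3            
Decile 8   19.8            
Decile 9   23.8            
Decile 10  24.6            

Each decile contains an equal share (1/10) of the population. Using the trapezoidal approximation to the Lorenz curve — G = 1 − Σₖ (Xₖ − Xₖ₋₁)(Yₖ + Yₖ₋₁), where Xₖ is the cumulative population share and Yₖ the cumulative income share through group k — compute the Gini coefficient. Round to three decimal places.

0.492

Cumulative income shares Yₖ: 0.0060, 0.0200, 0.0500, 0.0810, 0.1210, 0.1750, 0.3180, 0.5160, 0.7540, 1.0000
Σ (Xₖ−Xₖ₋₁)(Yₖ+Yₖ₋₁) = (1/10)(0.0060+0.0000) + (1/10)(0.0200+0.0060) + (1/10)(0.0500+0.0200) + (1/10)(0.0810+0.0500) + (1/10)(0.1210+0.0810) + (1/10)(0.1750+0.1210) + (1/10)(0.3180+0.1750) + (1/10)(0.5160+0.3180) + (1/10)(0.7540+0.5160) + (1/10)(1.0000+0.7540)
  = 0.0006 + 0.0026 + 0.0070 + 0.0131 + 0.0202 + 0.0296 + 0.0493 + 0.0834 + 0.1270 + 0.1754 = 0.5082
G = 1 − 0.5082 = 0.4918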